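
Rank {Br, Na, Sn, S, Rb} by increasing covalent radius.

Atomic radius shrinks across a period as nuclear charge pulls the same shell inward, and grows down a group as new shells are added.
Neither a single period nor a single group — weigh both effects.
Br > S: period and group pull opposite ways; the down-group shift dominates (114 vs 103 pm).
Sn > Br: both effects reinforce here, so Sn is clearly the larger of the two.
Na > Sn: the two effects oppose for this pair; the across-period effect wins (155 vs 140 pm).
Rb > Na: they share group 1; the group trend gives Rb the larger value.
Approximate values (pm): Na 155, S 103, Br 114, Rb 210, Sn 140.
So from smallest to largest: S < Br < Sn < Na < Rb.

S, Br, Sn, Na, Rb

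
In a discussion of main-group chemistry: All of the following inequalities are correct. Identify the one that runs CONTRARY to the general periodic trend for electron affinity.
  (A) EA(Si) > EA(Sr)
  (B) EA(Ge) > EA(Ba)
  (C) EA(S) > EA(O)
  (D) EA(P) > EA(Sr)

(C)

The general trend: electron affinity increases across a period and decreases down a group.
(A) Si (period 3, group 14) vs Sr (period 5, group 2): the stated order agrees with the simple trend.
(B) Ge (period 4, group 14) vs Ba (period 6, group 2): the stated order agrees with the simple trend.
(C) S (period 3, group 16) vs O (period 2, group 16): the stated order contradicts the simple trend.
(D) P (period 3, group 15) vs Sr (period 5, group 2): the stated order agrees with the simple trend.
The exception is (C): the compact 2p subshell of O repels the added electron more than S's larger 3p does.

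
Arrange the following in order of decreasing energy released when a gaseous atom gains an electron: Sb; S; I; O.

I, S, O, Sb

O is in period 2, group 16; S is in period 3, group 16; Sb is in period 5, group 15; I is in period 5, group 17.
Atoms with high Z_eff and room in the valence shell (especially the halogens) have the most exothermic electron affinities.
These span different periods and groups, so the two trends combine.
O > Sb: both effects reinforce here, so O is clearly the higher of the two.
S > O: this pair runs against the simple trend — see the exception note.
I > S: the two effects oppose for this pair; the across-period effect wins (295 vs 200 kJ/mol).
Note the exception: S has a higher electron affinity than O, contrary to the simple trend — the compact 2p subshell of O repels the added electron more than S's larger 3p does.
For reference (kJ/mol): O 141, S 200, Sb 103, I 295.
So from highest to lowest: I > S > O > Sb.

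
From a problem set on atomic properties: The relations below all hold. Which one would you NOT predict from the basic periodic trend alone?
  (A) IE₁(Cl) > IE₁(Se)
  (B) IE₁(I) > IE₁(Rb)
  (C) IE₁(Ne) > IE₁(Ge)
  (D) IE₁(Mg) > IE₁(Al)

(D)

The general trend: first ionisation energy increases across a period and decreases down a group.
(A) Cl (period 3, group 17) vs Se (period 4, group 16): the stated order agrees with the simple trend.
(B) I (period 5, group 17) vs Rb (period 5, group 1): the stated order agrees with the simple trend.
(C) Ne (period 2, group 18) vs Ge (period 4, group 14): the stated order agrees with the simple trend.
(D) Mg (period 3, group 2) vs Al (period 3, group 13): the stated order contradicts the simple trend.
The exception is (D): Al's single 3p electron is easier to remove than one from Mg's filled 3s².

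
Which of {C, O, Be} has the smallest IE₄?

IE_4 is the cost of taking one more electron from the +3 cation: C³⁺ still has 1 valence electron; O³⁺ still has 3 valence electrons; Be³⁺ is already 1 electron into the core.
Breaking into a closed-shell core is much more expensive than removing a leftover valence electron — Be has the largest IE_4 here.
Valence configurations: C³⁺ [He]2s¹, O³⁺ [He]2s²2p¹.
Tabulated IE_4 (kJ/mol): C 6223, O 7469, Be 21007.
So the fourth ionization energies run C < O < Be.

C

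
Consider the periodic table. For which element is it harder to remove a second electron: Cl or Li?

The second ionization energy removes an electron from the +1 ion. For each element: Cl⁺ still has 6 valence electrons; Li⁺ is the bare [He] core.
Core electrons are held far more tightly than valence electrons, so Li tops the IE_2 order.
Tabulated IE_2 (kJ/mol): Cl 2298, Li 7298.
So the second ionization energies run Cl < Li.

Li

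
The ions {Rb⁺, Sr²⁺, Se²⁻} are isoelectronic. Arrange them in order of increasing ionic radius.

Sr²⁺, Rb⁺, Se²⁻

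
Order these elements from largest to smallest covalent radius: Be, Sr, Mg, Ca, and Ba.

Be is in period 2, group 2; Mg is in period 3, group 2; Ca is in period 4, group 2; Sr is in period 5, group 2; Ba is in period 6, group 2.
Moving right in a period, electrons are added to the same shell under a stronger nuclear pull, so atoms get smaller; moving down, a new shell is opened and atoms get larger.
All are in group 2, so atomic radius increases down the group.
So from largest to smallest: Ba > Sr > Ca > Mg > Be.

Ba > Sr > Ca > Mg > Be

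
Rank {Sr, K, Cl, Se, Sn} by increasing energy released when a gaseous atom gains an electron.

Adding an electron releases more energy for atoms nearer the top right (short of the noble gases).
Neither a single period nor a single group — weigh both effects.
K > Sr: period and group pull opposite ways; the down-group shift dominates (48 vs 5 kJ/mol).
Sn > K: the two effects oppose for this pair; the across-period effect wins (107 vs 48 kJ/mol).
Se > Sn: both effects reinforce here, so Se is clearly the higher of the two.
Cl > Se: relative to Se, both the across-period and down-group shifts push Cl's electron affinity up.
For reference (kJ/mol): Cl 349, K 48, Se 195, Sr 5, Sn 107.
So from lowest to highest: Sr < K < Sn < Se < Cl.

Sr < K < Sn < Se < Cl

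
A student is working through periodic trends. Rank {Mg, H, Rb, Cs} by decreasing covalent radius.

Cs, Rb, Mg, H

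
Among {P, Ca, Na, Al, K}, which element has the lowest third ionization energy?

Al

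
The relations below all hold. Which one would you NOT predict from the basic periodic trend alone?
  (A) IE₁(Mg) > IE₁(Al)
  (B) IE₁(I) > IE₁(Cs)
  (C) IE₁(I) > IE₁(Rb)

(A)

The general trend: first ionisation energy increases across a period and decreases down a group.
(A) Mg (period 3, group 2) vs Al (period 3, group 13): the stated order contradicts the simple trend.
(B) I (period 5, group 17) vs Cs (period 6, group 1): the stated order agrees with the simple trend.
(C) I (period 5, group 17) vs Rb (period 5, group 1): the stated order agrees with the simple trend.
The exception is (A): Al's single 3p electron is easier to remove than one from Mg's filled 3s².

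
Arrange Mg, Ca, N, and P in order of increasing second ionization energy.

Ca < Mg < P < N

IE_2 is the cost of taking one more electron from the +1 cation: Mg⁺ still has 1 valence electron; Ca⁺ still has 1 valence electron; N⁺ still has 4 valence electrons; P⁺ still has 4 valence electrons.
All are still removing valence electrons, so compare the +1 ions as you would atoms: IE_2 generally rises across a period (higher Z_eff) and falls down a group (larger shell), subject to the usual subshell exceptions.
Valence configurations: Mg⁺ [Ne]3s¹, Ca⁺ [Ar]4s¹, N⁺ [He]2s²2p², P⁺ [Ne]3s²3p².
Approximate IE_2 values (kJ/mol): Mg 1451, Ca 1145, N 2856, P 1907.
Overall IE_2 order: Ca < Mg < P < N.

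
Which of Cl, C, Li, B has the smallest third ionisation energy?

B

Consider each +2 ion: Cl²⁺ still has 5 valence electrons; C²⁺ still has 2 valence electrons; Li²⁺ is already 1 electron into the core; B²⁺ still has 1 valence electron.
Breaking into a closed-shell core is much more expensive than removing a leftover valence electron — Li has the largest IE_3 here.
Valence configurations: Cl²⁺ [Ne]3s²3p³, C²⁺ [He]2s², B²⁺ [He]2s¹.
The numbers (kJ/mol): Cl 3822, C 4620, Li 11815, B 3660.
Putting it together, IE_3: B < Cl < C < Li.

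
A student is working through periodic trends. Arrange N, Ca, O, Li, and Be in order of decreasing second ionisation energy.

The second ionization energy removes an electron from the +1 ion. For each element: N⁺ still has 4 valence electrons; Ca⁺ still has 1 valence electron; O⁺ still has 5 valence electrons; Li⁺ is the bare [He] core; Be⁺ still has 1 valence electron.
Core electrons are held far more tightly than valence electrons, so Li tops the IE_2 order.
Valence configurations: N⁺ [He]2s²2p², Ca⁺ [Ar]4s¹, O⁺ [He]2s²2p³, Be⁺ [He]2s¹.
The numbers (kJ/mol): N 2856, Ca 1145, O 3388, Li 7298, Be 1757.
So the second ionization energies run Ca < Be < N < O < Li.

Li > O > N > Be > Ca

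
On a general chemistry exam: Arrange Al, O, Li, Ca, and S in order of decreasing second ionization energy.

IE_2 is the cost of taking one more electron from the +1 cation: Al⁺ still has 2 valence electrons; O⁺ still has 5 valence electrons; Li⁺ is the bare [He] core; Ca⁺ still has 1 valence electron; S⁺ still has 5 valence electrons.
Breaking into a closed-shell core is much more expensive than removing a leftover valence electron — Li has the largest IE_2 here.
Valence configurations: Al⁺ [Ne]3s², O⁺ [He]2s²2p³, Ca⁺ [Ar]4s¹, S⁺ [Ne]3s²3p³.
Approximate IE_2 values (kJ/mol): Al 1817, O 3388, Li 7298, Ca 1145, S 2252.
Overall IE_2 order: Ca < Al < S < O < Li.

Li, O, S, Al, Ca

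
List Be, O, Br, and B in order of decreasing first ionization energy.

O, Br, Be, B

Be is in period 2, group 2; B is in period 2, group 13; O is in period 2, group 16; Br is in period 4, group 17.
IE₁ increases left→right with effective nuclear charge and decreases top→bottom as the valence shell moves farther out.
Here both period and group differ, so the two effects have to be weighed against each other.
Be > B: this pair runs against the simple trend — see the exception note.
Br > Be: period and group pull opposite ways; the across-period shift dominates (1140 vs 900 kJ/mol).
O > Br: the two effects oppose for this pair; the down-group effect wins (1314 vs 1140 kJ/mol).
Note the exception: Be has a higher first ionization energy than B, contrary to the simple trend — removing B's lone 2p electron is easier than breaking Be's filled 2s².
Approximate values (kJ/mol): Be 900, B 801, O 1314, Br 1140.
So from highest to lowest: O > Br > Be > B.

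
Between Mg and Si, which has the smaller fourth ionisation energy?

Si

The fourth ionization energy removes an electron from the +3 ion. For each element: Mg³⁺ is already 1 electron into the core; Si³⁺ still has 1 valence electron.
Pulling an electron out of a noble-gas core costs far more than removing a remaining valence electron, so Mg sits at the high end of IE_4.
Approximate IE_4 values (kJ/mol): Mg 10543, Si 4356.
Hence IE_4: Si < Mg.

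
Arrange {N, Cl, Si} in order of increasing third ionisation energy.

Si, Cl, N

IE_3 is the cost of taking one more electron from the +2 cation: N²⁺ still has 3 valence electrons; Cl²⁺ still has 5 valence electrons; Si²⁺ still has 2 valence electrons.
All are still removing valence electrons, so compare the +2 ions as you would atoms: IE_3 generally rises across a period (higher Z_eff) and falls down a group (larger shell), subject to the usual subshell exceptions.
Valence configurations: N²⁺ [He]2s²2p¹, Cl²⁺ [Ne]3s²3p³, Si²⁺ [Ne]3s².
The numbers (kJ/mol): N 4578, Cl 3822, Si 3232.
Hence IE_3: Si < Cl < N.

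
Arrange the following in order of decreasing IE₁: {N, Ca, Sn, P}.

Across a period the outer electron is held more tightly (higher IE₁); down a group it sits in a higher shell, more shielded, and comes off more easily.
Here both period and group differ, so the two effects have to be weighed against each other.
Sn > Ca: the two effects oppose for this pair; the across-period effect wins (709 vs 590 kJ/mol).
P > Sn: relative to Sn, both the across-period and down-group shifts push P's first ionization energy up.
N > P: they share group 15; the group trend gives N the larger value.
Approximate values (kJ/mol): N 1402, P 1012, Ca 590, Sn 709.
So from highest to lowest: N > P > Sn > Ca.

N > P > Sn > Ca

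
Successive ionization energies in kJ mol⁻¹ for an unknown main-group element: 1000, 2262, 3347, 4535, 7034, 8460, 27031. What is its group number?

Group 16

Look for the largest jump between consecutive ionization energies: IE7/IE6 ≈ 3.2, far larger than any earlier ratio.
That jump marks the point where a core electron is being removed. So the atom has 6 valence electrons.
A main-group element with 6 valence electrons is in group 16.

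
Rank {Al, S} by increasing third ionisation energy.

After 2 electrons have been removed, what remains? Al²⁺ still has 1 valence electron; S²⁺ still has 4 valence electrons.
All are still removing valence electrons, so compare the +2 ions as you would atoms: IE_3 generally rises across a period (higher Z_eff) and falls down a group (larger shell), subject to the usual subshell exceptions.
Valence configurations: Al²⁺ [Ne]3s¹, S²⁺ [Ne]3s²3p².
Tabulated IE_3 (kJ/mol): Al 2745, S 3357.
Putting it together, IE_3: Al < S.

Al, S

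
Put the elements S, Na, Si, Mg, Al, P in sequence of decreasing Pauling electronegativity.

S > P > Si > Al > Mg > Na

Na is in period 3, group 1; Mg is in period 3, group 2; Al is in period 3, group 13; Si is in period 3, group 14; P is in period 3, group 15; S is in period 3, group 16.
Atoms toward the upper right of the periodic table pull bonding electrons most strongly.
All lie in period 3, so electronegativity increases left to right.
So from highest to lowest: S > P > Si > Al > Mg > Na.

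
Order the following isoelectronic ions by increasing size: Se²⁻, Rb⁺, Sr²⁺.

Sr²⁺ < Rb⁺ < Se²⁻

All of these have 36 electrons, so size is governed by nuclear charge alone: the more protons, the stronger the pull on the same electron cloud, and the smaller the ion.
Nuclear charges: Sr²⁺ (Z=38), Rb⁺ (Z=37), Se²⁻ (Z=34).
Smallest to largest: Sr²⁺ < Rb⁺ < Se²⁻.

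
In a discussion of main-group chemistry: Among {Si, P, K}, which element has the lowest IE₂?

Consider each +1 ion: Si⁺ still has 3 valence electrons; P⁺ still has 4 valence electrons; K⁺ is the bare [Ar] core.
Core electrons are held far more tightly than valence electrons, so K tops the IE_2 order.
Valence configurations: Si⁺ [Ne]3s²3p¹, P⁺ [Ne]3s²3p².
Tabulated IE_2 (kJ/mol): Si 1577, P 1907, K 3052.
Overall IE_2 order: Si < P < K.

Si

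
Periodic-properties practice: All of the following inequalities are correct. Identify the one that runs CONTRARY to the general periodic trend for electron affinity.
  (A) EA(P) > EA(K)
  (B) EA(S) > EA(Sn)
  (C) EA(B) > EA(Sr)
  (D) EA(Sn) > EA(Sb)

(D)

The general trend: electron affinity increases across a period and decreases down a group.
(A) P (period 3, group 15) vs K (period 4, group 1): the stated order agrees with the simple trend.
(B) S (period 3, group 16) vs Sn (period 5, group 14): the stated order agrees with the simple trend.
(C) B (period 2, group 13) vs Sr (period 5, group 2): the stated order agrees with the simple trend.
(D) Sn (period 5, group 14) vs Sb (period 5, group 15): the stated order contradicts the simple trend.
The exception is (D): adding an electron to Sb's half-filled 5p³ is unfavourable, so Sn has the more exothermic EA.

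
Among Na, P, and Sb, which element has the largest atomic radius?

Na

Moving right in a period, electrons are added to the same shell under a stronger nuclear pull, so atoms get smaller; moving down, a new shell is opened and atoms get larger.
Here both period and group differ, so the two effects have to be weighed against each other.
Sb > P: Sb sits below P in group 15, so the down-group effect alone puts Sb larger.
Na > Sb: period and group pull opposite ways; the across-period shift dominates (155 vs 140 pm).
Approximate values (pm): Na 155, P 111, Sb 140.
The largest atomic radius among these belongs to Na.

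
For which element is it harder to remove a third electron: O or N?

O

The third ionization energy removes an electron from the +2 ion. For each element: O²⁺ still has 4 valence electrons; N²⁺ still has 3 valence electrons.
All are still removing valence electrons, so compare the +2 ions as you would atoms: IE_3 generally rises across a period (higher Z_eff) and falls down a group (larger shell), subject to the usual subshell exceptions.
Valence configurations: O²⁺ [He]2s²2p², N²⁺ [He]2s²2p¹.
The numbers (kJ/mol): O 5300, N 4578.
So the third ionization energies run N < O.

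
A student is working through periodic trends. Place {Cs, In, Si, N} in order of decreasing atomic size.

Cs > In > Si > N

N is in period 2, group 15; Si is in period 3, group 14; In is in period 5, group 13; Cs is in period 6, group 1.
Radius decreases left→right (rising Z_eff, same n) and increases top→bottom (higher n).
These span different periods and groups, so the two trends combine.
Si > N: both effects reinforce here, so Si is clearly the larger of the two.
In > Si: both effects reinforce here, so In is clearly the larger of the two.
Cs > In: relative to In, both the across-period and down-group shifts push Cs's atomic radius up.
For reference (pm): N 71, Si 116, In 142, Cs 232.
So from largest to smallest: Cs > In > Si > N.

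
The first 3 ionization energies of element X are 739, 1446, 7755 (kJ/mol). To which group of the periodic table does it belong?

Group 2

Look for the largest jump between consecutive ionization energies: IE3/IE2 ≈ 5.4, far larger than any earlier ratio.
That jump marks the point where a core electron is being removed. So the atom has 2 valence electrons.
A main-group element with 2 valence electrons is in group 2.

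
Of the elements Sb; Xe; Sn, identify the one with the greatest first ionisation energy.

Xe

Sn is in period 5, group 14; Sb is in period 5, group 15; Xe is in period 5, group 18.
First ionization energy rises across a period (greater Z_eff holds electrons more tightly) and falls down a group (valence electrons are farther from the nucleus).
All lie in period 5, so first ionization energy increases left to right.
The greatest first ionisation energy among these belongs to Xe.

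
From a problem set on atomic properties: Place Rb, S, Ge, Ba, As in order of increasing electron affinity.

Ba < Rb < As < Ge < S

S is in period 3, group 16; Ge is in period 4, group 14; As is in period 4, group 15; Rb is in period 5, group 1; Ba is in period 6, group 2.
Adding an electron releases more energy for atoms nearer the top right (short of the noble gases).
Neither a single period nor a single group — weigh both effects.
Rb > Ba: period and group pull opposite ways; the down-group shift dominates (47 vs 14 kJ/mol).
As > Rb: both effects reinforce here, so As is clearly the higher of the two.
Ge > As: this pair runs against the simple trend — see the exception note.
S > Ge: relative to Ge, both the across-period and down-group shifts push S's electron affinity up.
Note the exception: Ge has a higher electron affinity than As, contrary to the simple trend — adding an electron to As's half-filled 4p³ is unfavourable, so Ge (4p²) has the more exothermic EA.
For reference (kJ/mol): S 200, Ge 119, As 78, Rb 47, Ba 14.
So from lowest to highest: Ba < Rb < As < Ge < S.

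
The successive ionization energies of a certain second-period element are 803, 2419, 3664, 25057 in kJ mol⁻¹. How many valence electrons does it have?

Look for the largest jump between consecutive ionization energies: IE4/IE3 ≈ 6.8, far larger than any earlier ratio.
That jump marks the point where a core electron is being removed. So the atom has 3 valence electrons.

3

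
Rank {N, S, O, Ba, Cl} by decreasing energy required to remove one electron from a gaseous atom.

N > O > Cl > S > Ba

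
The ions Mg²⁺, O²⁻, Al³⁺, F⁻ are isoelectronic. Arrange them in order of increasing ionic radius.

Al³⁺, Mg²⁺, F⁻, O²⁻

All of these have 10 electrons, so size is governed by nuclear charge alone: the more protons, the stronger the pull on the same electron cloud, and the smaller the ion.
Nuclear charges: Al³⁺ (Z=13), Mg²⁺ (Z=12), F⁻ (Z=9), O²⁻ (Z=8).
Smallest to largest: Al³⁺ < Mg²⁺ < F⁻ < O²⁻.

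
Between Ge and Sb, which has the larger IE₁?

Ge is in period 4, group 14; Sb is in period 5, group 15.
IE₁ increases left→right with effective nuclear charge and decreases top→bottom as the valence shell moves farther out.
A diagonal step moves right (one effect) and down (the opposite effect) at once.
Sb > Ge: period and group pull opposite ways; the across-period shift dominates (831 vs 762 kJ/mol).
Approximate values (kJ/mol): Ge 762, Sb 831.
So Sb has the larger IE₁ (Sb > Ge).

Sb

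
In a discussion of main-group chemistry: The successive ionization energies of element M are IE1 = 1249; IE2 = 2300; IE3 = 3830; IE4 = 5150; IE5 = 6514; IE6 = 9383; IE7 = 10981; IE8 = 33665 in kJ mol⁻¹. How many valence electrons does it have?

7

Look for the largest jump between consecutive ionization energies: IE8/IE7 ≈ 3.1, far larger than any earlier ratio.
That jump marks the point where a core electron is being removed. So the atom has 7 valence electrons.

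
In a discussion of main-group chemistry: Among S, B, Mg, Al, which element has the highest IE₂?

B

IE_2 is the cost of taking one more electron from the +1 cation: S⁺ still has 5 valence electrons; B⁺ still has 2 valence electrons; Mg⁺ still has 1 valence electron; Al⁺ still has 2 valence electrons.
All are still removing valence electrons, so compare the +1 ions as you would atoms: IE_2 generally rises across a period (higher Z_eff) and falls down a group (larger shell), subject to the usual subshell exceptions.
Valence configurations: S⁺ [Ne]3s²3p³, B⁺ [He]2s², Mg⁺ [Ne]3s¹, Al⁺ [Ne]3s².
Tabulated IE_2 (kJ/mol): S 2252, B 2427, Mg 1451, Al 1817.
Putting it together, IE_2: Mg < Al < S < B.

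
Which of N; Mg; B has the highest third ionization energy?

The third ionization energy removes an electron from the +2 ion. For each element: N²⁺ still has 3 valence electrons; Mg²⁺ is the bare [Ne] core; B²⁺ still has 1 valence electron.
Core electrons are held far more tightly than valence electrons, so Mg tops the IE_3 order.
Valence configurations: N²⁺ [He]2s²2p¹, B²⁺ [He]2s¹.
The numbers (kJ/mol): N 4578, Mg 7733, B 3660.
Overall IE_3 order: B < N < Mg.

Mg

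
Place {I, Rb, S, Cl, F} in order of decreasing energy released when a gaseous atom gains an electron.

Cl > F > I > S > Rb

F is in period 2, group 17; S is in period 3, group 16; Cl is in period 3, group 17; Rb is in period 5, group 1; I is in period 5, group 17.
EA tends to increase across a period and decrease down a group, though the pattern is less regular than for IE or radius.
These span different periods and groups, so the two trends combine.
S > Rb: both effects reinforce here, so S is clearly the higher of the two.
I > S: the two effects oppose for this pair; the across-period effect wins (295 vs 200 kJ/mol).
F > I: F sits above I in group 17, so the down-group effect alone puts F higher.
Cl > F: this pair runs against the simple trend — see the exception note.
Note the exception: Cl has a higher electron affinity than F, contrary to the simple trend — F's small 2p subshell makes the incoming electron feel strong e⁻–e⁻ repulsion, so Cl actually releases more energy on gaining an electron.
Tabulated electron affinity (kJ/mol): F 328, S 200, Cl 349, Rb 47, I 295.
So from highest to lowest: Cl > F > I > S > Rb.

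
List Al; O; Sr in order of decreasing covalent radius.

Sr > Al > O

Atomic radius shrinks across a period as nuclear charge pulls the same shell inward, and grows down a group as new shells are added.
These span different periods and groups, so the two trends combine.
Al > O: relative to O, both the across-period and down-group shifts push Al's atomic radius up.
Sr > Al: both effects reinforce here, so Sr is clearly the larger of the two.
Tabulated atomic radius (pm): O 63, Al 126, Sr 185.
So from largest to smallest: Sr > Al > O.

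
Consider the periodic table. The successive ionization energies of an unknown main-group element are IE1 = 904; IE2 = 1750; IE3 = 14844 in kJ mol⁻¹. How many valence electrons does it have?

Look for the largest jump between consecutive ionization energies: IE3/IE2 ≈ 8.5, far larger than any earlier ratio.
That jump marks the point where a core electron is being removed. So the atom has 2 valence electrons.

2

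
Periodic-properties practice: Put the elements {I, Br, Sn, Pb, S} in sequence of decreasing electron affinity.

Br > I > S > Sn > Pb

EA tends to increase across a period and decrease down a group, though the pattern is less regular than for IE or radius.
These span different periods and groups, so the two trends combine.
Sn > Pb: they share group 14; the group trend gives Sn the larger value.
S > Sn: relative to Sn, both the across-period and down-group shifts push S's electron affinity up.
I > S: the two effects oppose for this pair; the across-period effect wins (295 vs 200 kJ/mol).
Br > I: Br sits above I in group 17, so the down-group effect alone puts Br higher.
For reference (kJ/mol): S 200, Br 325, Sn 107, I 295, Pb 35.
So from highest to lowest: Br > I > S > Sn > Pb.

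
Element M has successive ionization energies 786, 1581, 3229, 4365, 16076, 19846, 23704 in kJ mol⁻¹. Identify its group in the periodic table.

Look for the largest jump between consecutive ionization energies: IE5/IE4 ≈ 3.7, far larger than any earlier ratio.
That jump marks the point where a core electron is being removed. So the atom has 4 valence electrons.
A main-group element with 4 valence electrons is in group 14.

Group 14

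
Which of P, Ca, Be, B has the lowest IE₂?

Consider each +1 ion: P⁺ still has 4 valence electrons; Ca⁺ still has 1 valence electron; Be⁺ still has 1 valence electron; B⁺ still has 2 valence electrons.
All are still removing valence electrons, so compare the +1 ions as you would atoms: IE_2 generally rises across a period (higher Z_eff) and falls down a group (larger shell), subject to the usual subshell exceptions.
Valence configurations: P⁺ [Ne]3s²3p², Ca⁺ [Ar]4s¹, Be⁺ [He]2s¹, B⁺ [He]2s².
Tabulated IE_2 (kJ/mol): P 1907, Ca 1145, Be 1757, B 2427.
Hence IE_2: Ca < Be < P < B.

Ca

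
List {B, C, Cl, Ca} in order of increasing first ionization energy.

B is in period 2, group 13; C is in period 2, group 14; Cl is in period 3, group 17; Ca is in period 4, group 2.
Removing the outermost electron gets harder across a period and easier down a group.
Here both period and group differ, so the two effects have to be weighed against each other.
B > Ca: relative to Ca, both the across-period and down-group shifts push B's first ionization energy up.
C > B: both are in period 2; the period trend gives C the larger value.
Cl > C: the two effects oppose for this pair; the across-period effect wins (1251 vs 1086 kJ/mol).
Approximate values (kJ/mol): B 801, C 1086, Cl 1251, Ca 590.
So from lowest to highest: Ca < B < C < Cl.

Ca < B < C < Cl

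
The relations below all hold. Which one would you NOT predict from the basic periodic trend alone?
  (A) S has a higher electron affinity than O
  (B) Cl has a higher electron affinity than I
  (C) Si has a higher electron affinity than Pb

(A)

The general trend: electron affinity increases across a period and decreases down a group.
(A) S (period 3, group 16) vs O (period 2, group 16): the stated order contradicts the simple trend.
(B) Cl (period 3, group 17) vs I (period 5, group 17): the stated order agrees with the simple trend.
(C) Si (period 3, group 14) vs Pb (period 6, group 14): the stated order agrees with the simple trend.
The exception is (A): the compact 2p subshell of O repels the added electron more than S's larger 3p does.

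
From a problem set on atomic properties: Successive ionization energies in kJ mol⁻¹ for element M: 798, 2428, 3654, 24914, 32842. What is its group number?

Group 13

Look for the largest jump between consecutive ionization energies: IE4/IE3 ≈ 6.8, far larger than any earlier ratio.
That jump marks the point where a core electron is being removed. So the atom has 3 valence electrons.
A main-group element with 3 valence electrons is in group 13.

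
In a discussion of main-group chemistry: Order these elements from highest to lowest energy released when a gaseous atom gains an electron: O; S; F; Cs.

Adding an electron releases more energy for atoms nearer the top right (short of the noble gases).
These span different periods and groups, so the two trends combine.
O > Cs: both effects reinforce here, so O is clearly the higher of the two.
S > O: this pair runs against the simple trend — see the exception note.
F > S: both effects reinforce here, so F is clearly the higher of the two.
Note the exception: S has a higher electron affinity than O, contrary to the simple trend — the compact 2p subshell of O repels the added electron more than S's larger 3p does.
Approximate values (kJ/mol): O 141, F 328, S 200, Cs 46.
So from highest to lowest: F > S > O > Cs.

F > S > O > Cs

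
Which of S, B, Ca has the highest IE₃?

Ca

IE_3 is the cost of taking one more electron from the +2 cation: S²⁺ still has 4 valence electrons; B²⁺ still has 1 valence electron; Ca²⁺ is the bare [Ar] core.
Core electrons are held far more tightly than valence electrons, so Ca tops the IE_3 order.
Valence configurations: S²⁺ [Ne]3s²3p², B²⁺ [He]2s¹.
Approximate IE_3 values (kJ/mol): S 3357, B 3660, Ca 4912.
So the third ionization energies run S < B < Ca.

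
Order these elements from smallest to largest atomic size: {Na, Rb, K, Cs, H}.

H is in period 1, group 1; Na is in period 3, group 1; K is in period 4, group 1; Rb is in period 5, group 1; Cs is in period 6, group 1.
Atomic radius shrinks across a period as nuclear charge pulls the same shell inward, and grows down a group as new shells are added.
All are in group 1, so atomic radius increases down the group.
So from smallest to largest: H < Na < K < Rb < Cs.

H < Na < K < Rb < Cs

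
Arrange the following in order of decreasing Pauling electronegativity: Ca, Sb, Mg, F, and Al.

F, Sb, Al, Mg, Ca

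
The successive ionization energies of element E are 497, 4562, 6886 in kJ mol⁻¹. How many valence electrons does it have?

1

Look for the largest jump between consecutive ionization energies: IE2/IE1 ≈ 9.2, far larger than any earlier ratio.
That jump marks the point where a core electron is being removed. So the atom has 1 valence electron.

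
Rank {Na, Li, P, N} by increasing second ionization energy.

P < N < Na < Li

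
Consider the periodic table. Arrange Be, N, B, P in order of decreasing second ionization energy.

The second ionization energy removes an electron from the +1 ion. For each element: Be⁺ still has 1 valence electron; N⁺ still has 4 valence electrons; B⁺ still has 2 valence electrons; P⁺ still has 4 valence electrons.
All are still removing valence electrons, so compare the +1 ions as you would atoms: IE_2 generally rises across a period (higher Z_eff) and falls down a group (larger shell), subject to the usual subshell exceptions.
Valence configurations: Be⁺ [He]2s¹, N⁺ [He]2s²2p², B⁺ [He]2s², P⁺ [Ne]3s²3p².
The numbers (kJ/mol): Be 1757, N 2856, B 2427, P 1907.
Putting it together, IE_2: Be < P < B < N.

N, B, P, Be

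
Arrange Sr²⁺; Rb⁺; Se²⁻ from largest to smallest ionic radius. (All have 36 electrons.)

Se²⁻ > Rb⁺ > Sr²⁺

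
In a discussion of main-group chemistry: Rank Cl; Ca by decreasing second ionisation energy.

Cl > Ca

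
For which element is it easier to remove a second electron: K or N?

Consider each +1 ion: K⁺ is the bare [Ar] core; N⁺ still has 4 valence electrons.
Core electrons are held far more tightly than valence electrons, so K tops the IE_2 order.
The numbers (kJ/mol): K 3052, N 2856.
Hence IE_2: N < K.

N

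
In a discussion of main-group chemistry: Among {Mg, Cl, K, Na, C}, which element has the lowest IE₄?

Cl

IE_4 is the cost of taking one more electron from the +3 cation: Mg³⁺ is already 1 electron into the core; Cl³⁺ still has 4 valence electrons; K³⁺ is already 2 electrons into the core; Na³⁺ is already 2 electrons into the core; C³⁺ still has 1 valence electron.
Usually core removal costs more than valence removal, but here the competition is close: a tightly held n=2 valence electron can cost more to remove than an n=3 core electron, so the actual values have to decide it.
Valence configurations: Cl³⁺ [Ne]3s²3p², C³⁺ [He]2s¹.
Tabulated IE_4 (kJ/mol): Mg 10543, Cl 5159, K 5877, Na 9543, C 6223.
Putting it together, IE_4: Cl < K < C < Na < Mg.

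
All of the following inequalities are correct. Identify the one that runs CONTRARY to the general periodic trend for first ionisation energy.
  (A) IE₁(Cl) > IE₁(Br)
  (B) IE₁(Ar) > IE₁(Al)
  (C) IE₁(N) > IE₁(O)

The general trend: first ionisation energy increases across a period and decreases down a group.
(A) Cl (period 3, group 17) vs Br (period 4, group 17): the stated order agrees with the simple trend.
(B) Ar (period 3, group 18) vs Al (period 3, group 13): the stated order agrees with the simple trend.
(C) N (period 2, group 15) vs O (period 2, group 16): the stated order contradicts the simple trend.
The exception is (C): pairing an electron in O's 2p⁴ costs repulsion energy, so O ionizes more easily than half-filled N (2p³).

(C)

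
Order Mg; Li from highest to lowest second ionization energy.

The second ionization energy removes an electron from the +1 ion. For each element: Mg⁺ still has 1 valence electron; Li⁺ is the bare [He] core.
Breaking into a closed-shell core is much more expensive than removing a leftover valence electron — Li has the largest IE_2 here.
Approximate IE_2 values (kJ/mol): Mg 1451, Li 7298.
Putting it together, IE_2: Mg < Li.

Li > Mg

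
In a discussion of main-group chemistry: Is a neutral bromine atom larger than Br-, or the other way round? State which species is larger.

Forming Br- adds 1 electron to Br. More electron–electron repulsion in the same shell, with unchanged nuclear charge, lets the cloud expand.
An anion is larger than its parent atom: Br- > Br.

Br-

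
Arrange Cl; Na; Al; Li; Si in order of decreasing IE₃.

The third ionization energy removes an electron from the +2 ion. For each element: Cl²⁺ still has 5 valence electrons; Na²⁺ is already 1 electron into the core; Al²⁺ still has 1 valence electron; Li²⁺ is already 1 electron into the core; Si²⁺ still has 2 valence electrons.
Breaking into a closed-shell core is much more expensive than removing a leftover valence electron — Na and Li have the largest IE_3 here.
Valence configurations: Cl²⁺ [Ne]3s²3p³, Al²⁺ [Ne]3s¹, Si²⁺ [Ne]3s².
The numbers (kJ/mol): Cl 3822, Na 6910, Al 2745, Li 11815, Si 3232.
Overall IE_3 order: Al < Si < Cl < Na < Li.

Li > Na > Cl > Si > Al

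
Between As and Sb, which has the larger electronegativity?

As is in period 4, group 15; Sb is in period 5, group 15.
Smaller atoms with higher effective nuclear charge are more electronegative.
All are in group 15, so electronegativity increases up the group.
So As has the larger electronegativity (As > Sb).

As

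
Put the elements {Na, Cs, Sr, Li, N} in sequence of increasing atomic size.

N, Li, Na, Sr, Cs

Li is in period 2, group 1; N is in period 2, group 15; Na is in period 3, group 1; Sr is in period 5, group 2; Cs is in period 6, group 1.
Moving right in a period, electrons are added to the same shell under a stronger nuclear pull, so atoms get smaller; moving down, a new shell is opened and atoms get larger.
Neither a single period nor a single group — weigh both effects.
Li > N: both are in period 2; the period trend gives Li the larger value.
Na > Li: Na sits below Li in group 1, so the down-group effect alone puts Na larger.
Sr > Na: period and group pull opposite ways; the down-group shift dominates (185 vs 155 pm).
Cs > Sr: relative to Sr, both the across-period and down-group shifts push Cs's atomic radius up.
For reference (pm): Li 133, N 71, Na 155, Sr 185, Cs 232.
So from smallest to largest: N < Li < Na < Sr < Cs.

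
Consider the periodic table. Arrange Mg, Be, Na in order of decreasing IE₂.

The second ionization energy removes an electron from the +1 ion. For each element: Mg⁺ still has 1 valence electron; Be⁺ still has 1 valence electron; Na⁺ is the bare [Ne] core.
Breaking into a closed-shell core is much more expensive than removing a leftover valence electron — Na has the largest IE_2 here.
Valence configurations: Mg⁺ [Ne]3s¹, Be⁺ [He]2s¹.
The numbers (kJ/mol): Mg 1451, Be 1757, Na 4562.
Hence IE_2: Mg < Be < Na.

Na > Be > Mg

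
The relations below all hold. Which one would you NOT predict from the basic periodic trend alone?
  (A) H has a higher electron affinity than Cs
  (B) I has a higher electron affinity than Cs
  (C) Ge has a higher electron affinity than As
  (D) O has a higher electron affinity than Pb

(C)

The general trend: electron affinity increases across a period and decreases down a group.
(A) H (period 1, group 1) vs Cs (period 6, group 1): the stated order agrees with the simple trend.
(B) I (period 5, group 17) vs Cs (period 6, group 1): the stated order agrees with the simple trend.
(C) Ge (period 4, group 14) vs As (period 4, group 15): the stated order contradicts the simple trend.
(D) O (period 2, group 16) vs Pb (period 6, group 14): the stated order agrees with the simple trend.
The exception is (C): adding an electron to As's half-filled 4p³ is unfavourable, so Ge (4p²) has the more exothermic EA.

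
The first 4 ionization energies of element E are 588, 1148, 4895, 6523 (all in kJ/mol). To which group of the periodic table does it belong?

Group 2

Look for the largest jump between consecutive ionization energies: IE3/IE2 ≈ 4.3, far larger than any earlier ratio.
That jump marks the point where a core electron is being removed. So the atom has 2 valence electrons.
A main-group element with 2 valence electrons is in group 2.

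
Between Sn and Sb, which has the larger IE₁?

Sn is in period 5, group 14; Sb is in period 5, group 15.
Removing the outermost electron gets harder across a period and easier down a group.
All lie in period 5, so first ionization energy increases left to right.
So Sb has the larger IE₁ (Sb > Sn).

Sb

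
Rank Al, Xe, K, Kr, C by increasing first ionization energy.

K < Al < C < Xe < Kr

C is in period 2, group 14; Al is in period 3, group 13; K is in period 4, group 1; Kr is in period 4, group 18; Xe is in period 5, group 18.
Across a period the outer electron is held more tightly (higher IE₁); down a group it sits in a higher shell, more shielded, and comes off more easily.
Here both period and group differ, so the two effects have to be weighed against each other.
Al > K: relative to K, both the across-period and down-group shifts push Al's first ionization energy up.
C > Al: relative to Al, both the across-period and down-group shifts push C's first ionization energy up.
Xe > C: period and group pull opposite ways; the across-period shift dominates (1170 vs 1086 kJ/mol).
Kr > Xe: Kr sits above Xe in group 18, so the down-group effect alone puts Kr higher.
For reference (kJ/mol): C 1086, Al 578, K 419, Kr 1351, Xe 1170.
So from lowest to highest: K < Al < C < Xe < Kr.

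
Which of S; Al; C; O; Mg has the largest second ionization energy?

O

IE_2 is the cost of taking one more electron from the +1 cation: S⁺ still has 5 valence electrons; Al⁺ still has 2 valence electrons; C⁺ still has 3 valence electrons; O⁺ still has 5 valence electrons; Mg⁺ still has 1 valence electron.
All are still removing valence electrons, so compare the +1 ions as you would atoms: IE_2 generally rises across a period (higher Z_eff) and falls down a group (larger shell), subject to the usual subshell exceptions.
Valence configurations: S⁺ [Ne]3s²3p³, Al⁺ [Ne]3s², C⁺ [He]2s²2p¹, O⁺ [He]2s²2p³, Mg⁺ [Ne]3s¹.
The numbers (kJ/mol): S 2252, Al 1817, C 2353, O 3388, Mg 1451.
Hence IE_2: Mg < Al < S < C < O.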